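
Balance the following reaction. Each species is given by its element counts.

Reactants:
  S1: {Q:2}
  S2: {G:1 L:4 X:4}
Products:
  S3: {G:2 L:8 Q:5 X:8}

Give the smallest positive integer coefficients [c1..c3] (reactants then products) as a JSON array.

Coefficients: [5, 4, 2]

G: 5·0+4·1 = 4 | 2·2 = 4
L: 5·0+4·4 = 16 | 2·8 = 16
Q: 5·2+4·0 = 10 | 2·5 = 10
X: 5·0+4·4 = 16 | 2·8 = 16
gcd(5,4,2) = 1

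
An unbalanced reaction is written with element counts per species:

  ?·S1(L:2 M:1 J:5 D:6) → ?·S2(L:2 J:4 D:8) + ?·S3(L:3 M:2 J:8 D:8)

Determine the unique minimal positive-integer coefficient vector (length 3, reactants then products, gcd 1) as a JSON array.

L: 4·2 = 8 | 1·2+2·3 = 8
M: 4·1 = 4 | 1·0+2·2 = 4
J: 4·5 = 20 | 1·4+2·8 = 20
D: 4·6 = 24 | 1·8+2·8 = 24
gcd(4,1,2) = 1

Coefficients: [4, 1, 2]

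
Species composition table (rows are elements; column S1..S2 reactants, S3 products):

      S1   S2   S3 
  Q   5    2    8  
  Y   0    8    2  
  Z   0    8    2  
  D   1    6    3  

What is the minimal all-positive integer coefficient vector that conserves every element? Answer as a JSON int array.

Coefficients: [6, 1, 4]

Q: 6·5+1·2 = 32 | 4·8 = 32
Y: 6·0+1·8 = 8 | 4·2 = 8
Z: 6·0+1·8 = 8 | 4·2 = 8
D: 6·1+1·6 = 12 | 4·3 = 12
gcd(6,1,4) = 1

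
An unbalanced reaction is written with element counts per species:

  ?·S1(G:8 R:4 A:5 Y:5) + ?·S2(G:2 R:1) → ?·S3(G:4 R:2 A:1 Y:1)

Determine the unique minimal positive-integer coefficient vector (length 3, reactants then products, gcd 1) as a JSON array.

G: 1·8+6·2 = 20 | 5·4 = 20
R: 1·4+6·1 = 10 | 5·2 = 10
A: 1·5+6·0 = 5 | 5·1 = 5
Y: 1·5+6·0 = 5 | 5·1 = 5
gcd(1,6,5) = 1

Coefficients: [1, 6, 5]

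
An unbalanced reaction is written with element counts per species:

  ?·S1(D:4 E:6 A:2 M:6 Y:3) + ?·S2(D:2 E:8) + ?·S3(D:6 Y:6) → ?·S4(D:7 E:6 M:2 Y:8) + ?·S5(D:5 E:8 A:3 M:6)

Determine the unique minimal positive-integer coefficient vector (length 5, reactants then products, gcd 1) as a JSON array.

D: 6·4+4·2+5·6 = 62 | 6·7+4·5 = 62
E: 6·6+4·8+5·0 = 68 | 6·6+4·8 = 68
A: 6·2+4·0+5·0 = 12 | 6·0+4·3 = 12
M: 6·6+4·0+5·0 = 36 | 6·2+4·6 = 36
Y: 6·3+4·0+5·6 = 48 | 6·8+4·0 = 48
gcd(6,4,5,6,4) = 1

Coefficients: [6, 4, 5, 6, 4]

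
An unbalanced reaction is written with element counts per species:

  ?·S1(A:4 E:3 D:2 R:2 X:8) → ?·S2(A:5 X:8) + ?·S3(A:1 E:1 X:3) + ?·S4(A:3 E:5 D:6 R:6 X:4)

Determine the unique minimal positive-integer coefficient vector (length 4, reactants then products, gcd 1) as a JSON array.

Coefficients: [3, 1, 4, 1]

A: 3·4 = 12 | 1·5+4·1+1·3 = 12
E: 3·3 = 9 | 1·0+4·1+1·5 = 9
D: 3·2 = 6 | 1·0+4·0+1·6 = 6
R: 3·2 = 6 | 1·0+4·0+1·6 = 6
X: 3·8 = 24 | 1·8+4·3+1·4 = 24
gcd(3,1,4,1) = 1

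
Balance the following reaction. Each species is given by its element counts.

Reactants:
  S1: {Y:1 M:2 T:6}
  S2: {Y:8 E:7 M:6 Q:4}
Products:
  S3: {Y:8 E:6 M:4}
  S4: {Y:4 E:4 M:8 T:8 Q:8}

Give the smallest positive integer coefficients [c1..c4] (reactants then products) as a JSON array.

Coefficients: [4, 6, 5, 3]

Y: 4·1+6·8 = 52 | 5·8+3·4 = 52
E: 4·0+6·7 = 42 | 5·6+3·4 = 42
M: 4·2+6·6 = 44 | 5·4+3·8 = 44
T: 4·6+6·0 = 24 | 5·0+3·8 = 24
Q: 4·0+6·4 = 24 | 5·0+3·8 = 24
gcd(4,6,5,3) = 1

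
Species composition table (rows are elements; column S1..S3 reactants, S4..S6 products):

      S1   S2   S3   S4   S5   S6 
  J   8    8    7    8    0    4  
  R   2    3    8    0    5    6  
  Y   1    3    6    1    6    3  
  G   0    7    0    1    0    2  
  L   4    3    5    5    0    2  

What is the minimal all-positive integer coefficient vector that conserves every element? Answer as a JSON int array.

Coefficients: [1, 2, 4, 4, 2, 5]

J: 1·8+2·8+4·7 = 52 | 4·8+2·0+5·4 = 52
R: 1·2+2·3+4·8 = 40 | 4·0+2·5+5·6 = 40
Y: 1·1+2·3+4·6 = 31 | 4·1+2·6+5·3 = 31
G: 1·0+2·7+4·0 = 14 | 4·1+2·0+5·2 = 14
L: 1·4+2·3+4·5 = 30 | 4·5+2·0+5·2 = 30
gcd(1,2,4,4,2,5) = 1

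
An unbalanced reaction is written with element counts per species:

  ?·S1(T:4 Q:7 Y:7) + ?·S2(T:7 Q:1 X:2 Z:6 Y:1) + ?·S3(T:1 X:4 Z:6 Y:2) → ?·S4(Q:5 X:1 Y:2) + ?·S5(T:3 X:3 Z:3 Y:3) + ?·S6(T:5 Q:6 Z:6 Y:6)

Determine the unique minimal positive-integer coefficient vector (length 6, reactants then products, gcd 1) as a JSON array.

Coefficients: [3, 1, 3, 2, 4, 2]

T: 3·4+1·7+3·1 = 22 | 2·0+4·3+2·5 = 22
Q: 3·7+1·1+3·0 = 22 | 2·5+4·0+2·6 = 22
X: 3·0+1·2+3·4 = 14 | 2·1+4·3+2·0 = 14
Z: 3·0+1·6+3·6 = 24 | 2·0+4·3+2·6 = 24
Y: 3·7+1·1+3·2 = 28 | 2·2+4·3+2·6 = 28
gcd(3,1,3,2,4,2) = 1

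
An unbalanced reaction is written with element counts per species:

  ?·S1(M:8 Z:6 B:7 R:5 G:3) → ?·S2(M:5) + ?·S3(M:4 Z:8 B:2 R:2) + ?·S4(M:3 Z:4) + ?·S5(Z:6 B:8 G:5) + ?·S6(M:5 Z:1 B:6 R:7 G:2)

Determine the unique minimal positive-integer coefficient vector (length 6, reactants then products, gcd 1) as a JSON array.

Coefficients: [6, 3, 1, 3, 2, 4]

M: 6·8 = 48 | 3·5+1·4+3·3+2·0+4·5 = 48
Z: 6·6 = 36 | 3·0+1·8+3·4+2·6+4·1 = 36
B: 6·7 = 42 | 3·0+1·2+3·0+2·8+4·6 = 42
R: 6·5 = 30 | 3·0+1·2+3·0+2·0+4·7 = 30
G: 6·3 = 18 | 3·0+1·0+3·0+2·5+4·2 = 18
gcd(6,3,1,3,2,4) = 1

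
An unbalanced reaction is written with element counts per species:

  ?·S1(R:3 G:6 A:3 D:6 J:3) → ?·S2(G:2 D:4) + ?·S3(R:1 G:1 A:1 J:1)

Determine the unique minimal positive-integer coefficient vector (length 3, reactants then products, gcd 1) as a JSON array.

R: 2·3 = 6 | 3·0+6·1 = 6
G: 2·6 = 12 | 3·2+6·1 = 12
A: 2·3 = 6 | 3·0+6·1 = 6
D: 2·6 = 12 | 3·4+6·0 = 12
J: 2·3 = 6 | 3·0+6·1 = 6
gcd(2,3,6) = 1

Coefficients: [2, 3, 6]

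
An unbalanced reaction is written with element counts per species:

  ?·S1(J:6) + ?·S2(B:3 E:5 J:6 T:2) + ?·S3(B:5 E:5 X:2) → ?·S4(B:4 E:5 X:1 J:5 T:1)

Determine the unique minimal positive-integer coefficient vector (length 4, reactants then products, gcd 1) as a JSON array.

Coefficients: [2, 3, 3, 6]

B: 2·0+3·3+3·5 = 24 | 6·4 = 24
E: 2·0+3·5+3·5 = 30 | 6·5 = 30
X: 2·0+3·0+3·2 = 6 | 6·1 = 6
J: 2·6+3·6+3·0 = 30 | 6·5 = 30
T: 2·0+3·2+3·0 = 6 | 6·1 = 6
gcd(2,3,3,6) = 1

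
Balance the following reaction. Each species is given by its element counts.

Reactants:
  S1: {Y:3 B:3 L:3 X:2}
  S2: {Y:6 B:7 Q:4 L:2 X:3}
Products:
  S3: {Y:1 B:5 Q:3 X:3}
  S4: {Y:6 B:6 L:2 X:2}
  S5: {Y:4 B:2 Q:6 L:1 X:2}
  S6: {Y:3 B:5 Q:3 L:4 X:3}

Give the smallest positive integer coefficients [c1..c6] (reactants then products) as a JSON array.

Coefficients: [4, 6, 1, 5, 2, 3]

Y: 4·3+6·6 = 48 | 1·1+5·6+2·4+3·3 = 48
B: 4·3+6·7 = 54 | 1·5+5·6+2·2+3·5 = 54
Q: 4·0+6·4 = 24 | 1·3+5·0+2·6+3·3 = 24
L: 4·3+6·2 = 24 | 1·0+5·2+2·1+3·4 = 24
X: 4·2+6·3 = 26 | 1·3+5·2+2·2+3·3 = 26
gcd(4,6,1,5,2,3) = 1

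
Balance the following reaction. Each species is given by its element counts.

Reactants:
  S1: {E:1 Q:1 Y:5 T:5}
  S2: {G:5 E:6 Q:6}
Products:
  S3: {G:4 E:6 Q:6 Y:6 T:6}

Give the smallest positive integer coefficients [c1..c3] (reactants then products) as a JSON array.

G: 6·0+4·5 = 20 | 5·4 = 20
E: 6·1+4·6 = 30 | 5·6 = 30
Q: 6·1+4·6 = 30 | 5·6 = 30
Y: 6·5+4·0 = 30 | 5·6 = 30
T: 6·5+4·0 = 30 | 5·6 = 30
gcd(6,4,5) = 1

Coefficients: [6, 4, 5]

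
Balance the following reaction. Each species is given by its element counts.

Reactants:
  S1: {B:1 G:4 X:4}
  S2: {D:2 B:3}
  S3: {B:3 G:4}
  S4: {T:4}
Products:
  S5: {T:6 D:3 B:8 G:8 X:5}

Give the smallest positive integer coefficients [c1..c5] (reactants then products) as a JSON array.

Coefficients: [5, 6, 3, 6, 4]

T: 5·0+6·0+3·0+6·4 = 24 | 4·6 = 24
D: 5·0+6·2+3·0+6·0 = 12 | 4·3 = 12
B: 5·1+6·3+3·3+6·0 = 32 | 4·8 = 32
G: 5·4+6·0+3·4+6·0 = 32 | 4·8 = 32
X: 5·4+6·0+3·0+6·0 = 20 | 4·5 = 20
gcd(5,6,3,6,4) = 1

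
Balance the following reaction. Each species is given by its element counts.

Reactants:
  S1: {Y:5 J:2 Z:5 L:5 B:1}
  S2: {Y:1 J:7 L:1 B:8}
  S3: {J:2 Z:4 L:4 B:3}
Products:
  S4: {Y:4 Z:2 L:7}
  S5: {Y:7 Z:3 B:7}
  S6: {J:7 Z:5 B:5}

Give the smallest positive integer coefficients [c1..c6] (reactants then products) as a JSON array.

Coefficients: [5, 2, 2, 5, 1, 4]

Y: 5·5+2·1+2·0 = 27 | 5·4+1·7+4·0 = 27
J: 5·2+2·7+2·2 = 28 | 5·0+1·0+4·7 = 28
Z: 5·5+2·0+2·4 = 33 | 5·2+1·3+4·5 = 33
L: 5·5+2·1+2·4 = 35 | 5·7+1·0+4·0 = 35
B: 5·1+2·8+2·3 = 27 | 5·0+1·7+4·5 = 27
gcd(5,2,2,5,1,4) = 1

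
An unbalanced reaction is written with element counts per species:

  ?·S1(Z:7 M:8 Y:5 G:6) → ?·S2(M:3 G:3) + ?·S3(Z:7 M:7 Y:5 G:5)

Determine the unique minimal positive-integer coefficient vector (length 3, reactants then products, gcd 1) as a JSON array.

Z: 3·7 = 21 | 1·0+3·7 = 21
M: 3·8 = 24 | 1·3+3·7 = 24
Y: 3·5 = 15 | 1·0+3·5 = 15
G: 3·6 = 18 | 1·3+3·5 = 18
gcd(3,1,3) = 1

Coefficients: [3, 1, 3]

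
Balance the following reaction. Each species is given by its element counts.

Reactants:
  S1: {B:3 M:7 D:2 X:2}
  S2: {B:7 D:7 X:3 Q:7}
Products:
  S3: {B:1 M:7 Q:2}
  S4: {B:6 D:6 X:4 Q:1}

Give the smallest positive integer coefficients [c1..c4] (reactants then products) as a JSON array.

Coefficients: [5, 2, 5, 4]

B: 5·3+2·7 = 29 | 5·1+4·6 = 29
M: 5·7+2·0 = 35 | 5·7+4·0 = 35
D: 5·2+2·7 = 24 | 5·0+4·6 = 24
X: 5·2+2·3 = 16 | 5·0+4·4 = 16
Q: 5·0+2·7 = 14 | 5·2+4·1 = 14
gcd(5,2,5,4) = 1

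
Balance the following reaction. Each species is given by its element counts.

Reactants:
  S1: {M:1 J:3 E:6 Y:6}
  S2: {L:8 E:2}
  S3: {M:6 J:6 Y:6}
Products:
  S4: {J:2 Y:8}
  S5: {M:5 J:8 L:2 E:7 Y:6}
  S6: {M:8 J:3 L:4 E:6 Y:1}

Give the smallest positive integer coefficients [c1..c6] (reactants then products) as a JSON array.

Coefficients: [6, 2, 5, 5, 4, 2]

M: 6·1+2·0+5·6 = 36 | 5·0+4·5+2·8 = 36
J: 6·3+2·0+5·6 = 48 | 5·2+4·8+2·3 = 48
L: 6·0+2·8+5·0 = 16 | 5·0+4·2+2·4 = 16
E: 6·6+2·2+5·0 = 40 | 5·0+4·7+2·6 = 40
Y: 6·6+2·0+5·6 = 66 | 5·8+4·6+2·1 = 66
gcd(6,2,5,5,4,2) = 1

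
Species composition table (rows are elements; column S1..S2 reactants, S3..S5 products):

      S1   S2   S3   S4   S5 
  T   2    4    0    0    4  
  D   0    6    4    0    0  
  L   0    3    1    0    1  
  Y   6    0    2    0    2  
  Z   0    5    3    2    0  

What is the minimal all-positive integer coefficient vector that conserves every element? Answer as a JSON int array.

T: 4·2+4·4 = 24 | 6·0+1·0+6·4 = 24
D: 4·0+4·6 = 24 | 6·4+1·0+6·0 = 24
L: 4·0+4·3 = 12 | 6·1+1·0+6·1 = 12
Y: 4·6+4·0 = 24 | 6·2+1·0+6·2 = 24
Z: 4·0+4·5 = 20 | 6·3+1·2+6·0 = 20
gcd(4,4,6,1,6) = 1

Coefficients: [4, 4, 6, 1, 6]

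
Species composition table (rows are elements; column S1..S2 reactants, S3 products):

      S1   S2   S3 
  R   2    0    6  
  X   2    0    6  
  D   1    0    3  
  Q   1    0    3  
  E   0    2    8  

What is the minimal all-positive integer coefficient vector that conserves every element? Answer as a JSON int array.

R: 3·2+4·0 = 6 | 1·6 = 6
X: 3·2+4·0 = 6 | 1·6 = 6
D: 3·1+4·0 = 3 | 1·3 = 3
Q: 3·1+4·0 = 3 | 1·3 = 3
E: 3·0+4·2 = 8 | 1·8 = 8
gcd(3,4,1) = 1

Coefficients: [3, 4, 1]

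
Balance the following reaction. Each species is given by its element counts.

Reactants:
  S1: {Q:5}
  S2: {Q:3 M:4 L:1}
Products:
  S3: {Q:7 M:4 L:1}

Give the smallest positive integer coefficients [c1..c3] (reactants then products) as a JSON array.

Q: 4·5+5·3 = 35 | 5·7 = 35
M: 4·0+5·4 = 20 | 5·4 = 20
L: 4·0+5·1 = 5 | 5·1 = 5
gcd(4,5,5) = 1

Coefficients: [4, 5, 5]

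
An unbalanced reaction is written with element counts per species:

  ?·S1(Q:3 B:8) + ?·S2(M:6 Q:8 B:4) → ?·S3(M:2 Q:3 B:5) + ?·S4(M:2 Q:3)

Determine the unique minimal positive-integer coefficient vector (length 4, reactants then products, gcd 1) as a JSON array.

Coefficients: [1, 3, 4, 5]

M: 1·0+3·6 = 18 | 4·2+5·2 = 18
Q: 1·3+3·8 = 27 | 4·3+5·3 = 27
B: 1·8+3·4 = 20 | 4·5+5·0 = 20
gcd(1,3,4,5) = 1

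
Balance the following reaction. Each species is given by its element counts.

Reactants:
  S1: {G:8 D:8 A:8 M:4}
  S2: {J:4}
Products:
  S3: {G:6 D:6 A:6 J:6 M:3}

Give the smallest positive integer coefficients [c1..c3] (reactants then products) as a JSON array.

Coefficients: [3, 6, 4]

G: 3·8+6·0 = 24 | 4·6 = 24
D: 3·8+6·0 = 24 | 4·6 = 24
A: 3·8+6·0 = 24 | 4·6 = 24
J: 3·0+6·4 = 24 | 4·6 = 24
M: 3·4+6·0 = 12 | 4·3 = 12
gcd(3,6,4) = 1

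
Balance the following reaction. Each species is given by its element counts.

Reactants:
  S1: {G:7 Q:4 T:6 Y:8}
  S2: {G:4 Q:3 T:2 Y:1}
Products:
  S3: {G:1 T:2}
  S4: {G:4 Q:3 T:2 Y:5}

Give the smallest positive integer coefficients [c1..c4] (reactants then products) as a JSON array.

Coefficients: [3, 1, 5, 5]

G: 3·7+1·4 = 25 | 5·1+5·4 = 25
Q: 3·4+1·3 = 15 | 5·0+5·3 = 15
T: 3·6+1·2 = 20 | 5·2+5·2 = 20
Y: 3·8+1·1 = 25 | 5·0+5·5 = 25
gcd(3,1,5,5) = 1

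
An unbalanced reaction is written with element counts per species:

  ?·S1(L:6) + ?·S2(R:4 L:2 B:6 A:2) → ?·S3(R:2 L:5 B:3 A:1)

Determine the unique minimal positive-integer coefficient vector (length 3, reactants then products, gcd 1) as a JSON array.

Coefficients: [4, 3, 6]

R: 4·0+3·4 = 12 | 6·2 = 12
L: 4·6+3·2 = 30 | 6·5 = 30
B: 4·0+3·6 = 18 | 6·3 = 18
A: 4·0+3·2 = 6 | 6·1 = 6
gcd(4,3,6) = 1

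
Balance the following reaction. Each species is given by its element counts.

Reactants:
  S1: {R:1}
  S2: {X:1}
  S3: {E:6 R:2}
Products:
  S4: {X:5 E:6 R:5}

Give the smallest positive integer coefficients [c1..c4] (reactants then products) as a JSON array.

Coefficients: [3, 5, 1, 1]

X: 3·0+5·1+1·0 = 5 | 1·5 = 5
E: 3·0+5·0+1·6 = 6 | 1·6 = 6
R: 3·1+5·0+1·2 = 5 | 1·5 = 5
gcd(3,5,1,1) = 1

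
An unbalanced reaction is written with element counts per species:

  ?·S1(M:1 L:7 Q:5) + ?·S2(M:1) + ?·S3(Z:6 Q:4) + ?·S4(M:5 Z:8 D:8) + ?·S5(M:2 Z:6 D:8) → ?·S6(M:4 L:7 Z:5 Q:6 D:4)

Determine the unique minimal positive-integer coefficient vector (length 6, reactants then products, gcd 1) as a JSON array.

Coefficients: [4, 5, 1, 1, 1, 4]

M: 4·1+5·1+1·0+1·5+1·2 = 16 | 4·4 = 16
L: 4·7+5·0+1·0+1·0+1·0 = 28 | 4·7 = 28
Z: 4·0+5·0+1·6+1·8+1·6 = 20 | 4·5 = 20
Q: 4·5+5·0+1·4+1·0+1·0 = 24 | 4·6 = 24
D: 4·0+5·0+1·0+1·8+1·8 = 16 | 4·4 = 16
gcd(4,5,1,1,1,4) = 1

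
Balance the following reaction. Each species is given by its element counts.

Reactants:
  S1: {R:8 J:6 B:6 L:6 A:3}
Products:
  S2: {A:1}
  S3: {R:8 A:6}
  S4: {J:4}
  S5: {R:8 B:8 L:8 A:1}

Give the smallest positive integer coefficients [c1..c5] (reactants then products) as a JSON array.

Coefficients: [4, 3, 1, 6, 3]

R: 4·8 = 32 | 3·0+1·8+6·0+3·8 = 32
J: 4·6 = 24 | 3·0+1·0+6·4+3·0 = 24
B: 4·6 = 24 | 3·0+1·0+6·0+3·8 = 24
L: 4·6 = 24 | 3·0+1·0+6·0+3·8 = 24
A: 4·3 = 12 | 3·1+1·6+6·0+3·1 = 12
gcd(4,3,1,6,3) = 1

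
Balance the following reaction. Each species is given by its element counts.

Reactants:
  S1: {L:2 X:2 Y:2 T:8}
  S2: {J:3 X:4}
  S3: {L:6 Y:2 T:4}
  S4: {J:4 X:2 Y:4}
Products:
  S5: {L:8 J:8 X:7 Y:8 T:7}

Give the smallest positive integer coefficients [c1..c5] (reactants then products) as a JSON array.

L: 1·2+4·0+5·6+5·0 = 32 | 4·8 = 32
J: 1·0+4·3+5·0+5·4 = 32 | 4·8 = 32
X: 1·2+4·4+5·0+5·2 = 28 | 4·7 = 28
Y: 1·2+4·0+5·2+5·4 = 32 | 4·8 = 32
T: 1·8+4·0+5·4+5·0 = 28 | 4·7 = 28
gcd(1,4,5,5,4) = 1

Coefficients: [1, 4, 5, 5, 4]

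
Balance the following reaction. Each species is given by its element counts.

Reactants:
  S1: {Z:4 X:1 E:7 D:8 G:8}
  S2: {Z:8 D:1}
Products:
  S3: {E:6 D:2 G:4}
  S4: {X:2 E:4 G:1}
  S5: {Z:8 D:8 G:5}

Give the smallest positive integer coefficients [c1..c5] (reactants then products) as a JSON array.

Coefficients: [6, 2, 5, 3, 5]

Z: 6·4+2·8 = 40 | 5·0+3·0+5·8 = 40
X: 6·1+2·0 = 6 | 5·0+3·2+5·0 = 6
E: 6·7+2·0 = 42 | 5·6+3·4+5·0 = 42
D: 6·8+2·1 = 50 | 5·2+3·0+5·8 = 50
G: 6·8+2·0 = 48 | 5·4+3·1+5·5 = 48
gcd(6,2,5,3,5) = 1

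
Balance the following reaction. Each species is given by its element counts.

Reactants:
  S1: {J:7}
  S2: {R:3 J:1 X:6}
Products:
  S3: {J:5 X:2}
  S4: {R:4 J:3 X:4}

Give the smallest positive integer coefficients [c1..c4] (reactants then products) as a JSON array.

R: 5·0+4·3 = 12 | 6·0+3·4 = 12
J: 5·7+4·1 = 39 | 6·5+3·3 = 39
X: 5·0+4·6 = 24 | 6·2+3·4 = 24
gcd(5,4,6,3) = 1

Coefficients: [5, 4, 6, 3]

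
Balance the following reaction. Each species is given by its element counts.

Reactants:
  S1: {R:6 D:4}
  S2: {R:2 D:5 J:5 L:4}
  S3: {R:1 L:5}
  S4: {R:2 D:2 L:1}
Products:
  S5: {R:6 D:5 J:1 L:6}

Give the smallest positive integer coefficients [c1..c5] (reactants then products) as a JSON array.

R: 2·6+1·2+4·1+6·2 = 30 | 5·6 = 30
D: 2·4+1·5+4·0+6·2 = 25 | 5·5 = 25
J: 2·0+1·5+4·0+6·0 = 5 | 5·1 = 5
L: 2·0+1·4+4·5+6·1 = 30 | 5·6 = 30
gcd(2,1,4,6,5) = 1

Coefficients: [2, 1, 4, 6, 5]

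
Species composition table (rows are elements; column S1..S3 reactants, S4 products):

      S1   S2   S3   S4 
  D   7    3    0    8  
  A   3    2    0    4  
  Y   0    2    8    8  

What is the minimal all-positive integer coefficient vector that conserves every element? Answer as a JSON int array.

D: 4·7+4·3+4·0 = 40 | 5·8 = 40
A: 4·3+4·2+4·0 = 20 | 5·4 = 20
Y: 4·0+4·2+4·8 = 40 | 5·8 = 40
gcd(4,4,4,5) = 1

Coefficients: [4, 4, 4, 5]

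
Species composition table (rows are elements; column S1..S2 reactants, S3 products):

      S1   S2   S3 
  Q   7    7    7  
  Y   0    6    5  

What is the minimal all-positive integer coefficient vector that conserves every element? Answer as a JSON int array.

Q: 1·7+5·7 = 42 | 6·7 = 42
Y: 1·0+5·6 = 30 | 6·5 = 30
gcd(1,5,6) = 1

Coefficients: [1, 5, 6]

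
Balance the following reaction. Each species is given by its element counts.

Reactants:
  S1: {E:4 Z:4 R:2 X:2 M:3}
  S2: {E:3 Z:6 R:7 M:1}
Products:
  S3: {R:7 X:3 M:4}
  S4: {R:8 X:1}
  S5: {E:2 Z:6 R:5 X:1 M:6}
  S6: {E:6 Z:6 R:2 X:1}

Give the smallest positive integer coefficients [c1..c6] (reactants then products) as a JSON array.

Coefficients: [6, 4, 1, 1, 3, 5]

E: 6·4+4·3 = 36 | 1·0+1·0+3·2+5·6 = 36
Z: 6·4+4·6 = 48 | 1·0+1·0+3·6+5·6 = 48
R: 6·2+4·7 = 40 | 1·7+1·8+3·5+5·2 = 40
X: 6·2+4·0 = 12 | 1·3+1·1+3·1+5·1 = 12
M: 6·3+4·1 = 22 | 1·4+1·0+3·6+5·0 = 22
gcd(6,4,1,1,3,5) = 1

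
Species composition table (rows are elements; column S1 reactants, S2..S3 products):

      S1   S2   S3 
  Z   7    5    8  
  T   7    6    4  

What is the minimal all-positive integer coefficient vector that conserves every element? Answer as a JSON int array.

Coefficients: [4, 4, 1]

Z: 4·7 = 28 | 4·5+1·8 = 28
T: 4·7 = 28 | 4·6+1·4 = 28
gcd(4,4,1) = 1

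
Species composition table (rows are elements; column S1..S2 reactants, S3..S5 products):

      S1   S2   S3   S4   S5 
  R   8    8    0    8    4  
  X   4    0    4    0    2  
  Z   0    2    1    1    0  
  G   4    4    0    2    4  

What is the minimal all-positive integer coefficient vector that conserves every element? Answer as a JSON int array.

Coefficients: [5, 4, 2, 6, 6]

R: 5·8+4·8 = 72 | 2·0+6·8+6·4 = 72
X: 5·4+4·0 = 20 | 2·4+6·0+6·2 = 20
Z: 5·0+4·2 = 8 | 2·1+6·1+6·0 = 8
G: 5·4+4·4 = 36 | 2·0+6·2+6·4 = 36
gcd(5,4,2,6,6) = 1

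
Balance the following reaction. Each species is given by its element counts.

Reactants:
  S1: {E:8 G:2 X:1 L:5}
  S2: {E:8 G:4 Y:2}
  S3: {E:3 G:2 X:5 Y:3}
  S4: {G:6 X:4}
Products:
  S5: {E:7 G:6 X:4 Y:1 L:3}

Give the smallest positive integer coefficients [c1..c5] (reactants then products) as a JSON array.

Coefficients: [3, 1, 1, 3, 5]

E: 3·8+1·8+1·3+3·0 = 35 | 5·7 = 35
G: 3·2+1·4+1·2+3·6 = 30 | 5·6 = 30
X: 3·1+1·0+1·5+3·4 = 20 | 5·4 = 20
Y: 3·0+1·2+1·3+3·0 = 5 | 5·1 = 5
L: 3·5+1·0+1·0+3·0 = 15 | 5·3 = 15
gcd(3,1,1,3,5) = 1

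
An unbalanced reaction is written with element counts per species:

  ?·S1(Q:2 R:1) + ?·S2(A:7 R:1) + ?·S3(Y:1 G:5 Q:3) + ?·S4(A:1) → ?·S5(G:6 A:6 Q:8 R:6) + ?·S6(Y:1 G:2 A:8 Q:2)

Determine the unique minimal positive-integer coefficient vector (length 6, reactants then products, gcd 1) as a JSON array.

Y: 3·0+3·0+2·1+1·0 = 2 | 1·0+2·1 = 2
G: 3·0+3·0+2·5+1·0 = 10 | 1·6+2·2 = 10
A: 3·0+3·7+2·0+1·1 = 22 | 1·6+2·8 = 22
Q: 3·2+3·0+2·3+1·0 = 12 | 1·8+2·2 = 12
R: 3·1+3·1+2·0+1·0 = 6 | 1·6+2·0 = 6
gcd(3,3,2,1,1,2) = 1

Coefficients: [3, 3, 2, 1, 1, 2]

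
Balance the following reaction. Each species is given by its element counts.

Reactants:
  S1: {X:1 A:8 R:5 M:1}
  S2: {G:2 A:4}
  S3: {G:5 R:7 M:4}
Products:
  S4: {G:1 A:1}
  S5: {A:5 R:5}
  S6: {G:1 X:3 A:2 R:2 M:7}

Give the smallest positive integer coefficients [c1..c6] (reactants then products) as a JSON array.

Coefficients: [3, 1, 1, 6, 4, 1]

G: 3·0+1·2+1·5 = 7 | 6·1+4·0+1·1 = 7
X: 3·1+1·0+1·0 = 3 | 6·0+4·0+1·3 = 3
A: 3·8+1·4+1·0 = 28 | 6·1+4·5+1·2 = 28
R: 3·5+1·0+1·7 = 22 | 6·0+4·5+1·2 = 22
M: 3·1+1·0+1·4 = 7 | 6·0+4·0+1·7 = 7
gcd(3,1,1,6,4,1) = 1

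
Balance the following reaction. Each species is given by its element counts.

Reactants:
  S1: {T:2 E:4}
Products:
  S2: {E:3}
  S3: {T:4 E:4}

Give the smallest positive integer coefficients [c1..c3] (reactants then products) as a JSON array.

T: 6·2 = 12 | 4·0+3·4 = 12
E: 6·4 = 24 | 4·3+3·4 = 24
gcd(6,4,3) = 1

Coefficients: [6, 4, 3]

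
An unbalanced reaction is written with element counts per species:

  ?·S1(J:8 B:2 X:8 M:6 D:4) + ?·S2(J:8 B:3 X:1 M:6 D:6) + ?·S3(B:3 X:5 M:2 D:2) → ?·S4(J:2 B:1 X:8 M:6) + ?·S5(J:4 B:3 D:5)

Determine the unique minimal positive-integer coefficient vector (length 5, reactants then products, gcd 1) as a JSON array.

Coefficients: [2, 1, 3, 4, 4]

J: 2·8+1·8+3·0 = 24 | 4·2+4·4 = 24
B: 2·2+1·3+3·3 = 16 | 4·1+4·3 = 16
X: 2·8+1·1+3·5 = 32 | 4·8+4·0 = 32
M: 2·6+1·6+3·2 = 24 | 4·6+4·0 = 24
D: 2·4+1·6+3·2 = 20 | 4·0+4·5 = 20
gcd(2,1,3,4,4) = 1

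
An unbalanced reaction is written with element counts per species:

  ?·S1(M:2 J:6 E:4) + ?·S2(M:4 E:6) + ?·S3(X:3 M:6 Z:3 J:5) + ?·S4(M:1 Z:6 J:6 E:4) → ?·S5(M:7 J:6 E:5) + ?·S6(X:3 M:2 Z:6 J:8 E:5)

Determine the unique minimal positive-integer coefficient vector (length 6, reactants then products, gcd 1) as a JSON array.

X: 6·0+3·0+4·3+2·0 = 12 | 6·0+4·3 = 12
M: 6·2+3·4+4·6+2·1 = 50 | 6·7+4·2 = 50
Z: 6·0+3·0+4·3+2·6 = 24 | 6·0+4·6 = 24
J: 6·6+3·0+4·5+2·6 = 68 | 6·6+4·8 = 68
E: 6·4+3·6+4·0+2·4 = 50 | 6·5+4·5 = 50
gcd(6,3,4,2,6,4) = 1

Coefficients: [6, 3, 4, 2, 6, 4]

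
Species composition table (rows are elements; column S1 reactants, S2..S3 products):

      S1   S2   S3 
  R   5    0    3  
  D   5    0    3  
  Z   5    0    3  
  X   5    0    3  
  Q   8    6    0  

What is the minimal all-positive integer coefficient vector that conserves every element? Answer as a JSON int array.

R: 3·5 = 15 | 4·0+5·3 = 15
D: 3·5 = 15 | 4·0+5·3 = 15
Z: 3·5 = 15 | 4·0+5·3 = 15
X: 3·5 = 15 | 4·0+5·3 = 15
Q: 3·8 = 24 | 4·6+5·0 = 24
gcd(3,4,5) = 1

Coefficients: [3, 4, 5]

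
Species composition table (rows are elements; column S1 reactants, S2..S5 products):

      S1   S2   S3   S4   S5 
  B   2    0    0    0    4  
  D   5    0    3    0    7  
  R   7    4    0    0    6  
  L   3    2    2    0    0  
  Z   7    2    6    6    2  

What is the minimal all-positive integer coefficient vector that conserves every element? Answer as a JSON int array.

Coefficients: [6, 6, 3, 1, 3]

B: 6·2 = 12 | 6·0+3·0+1·0+3·4 = 12
D: 6·5 = 30 | 6·0+3·3+1·0+3·7 = 30
R: 6·7 = 42 | 6·4+3·0+1·0+3·6 = 42
L: 6·3 = 18 | 6·2+3·2+1·0+3·0 = 18
Z: 6·7 = 42 | 6·2+3·6+1·6+3·2 = 42
gcd(6,6,3,1,3) = 1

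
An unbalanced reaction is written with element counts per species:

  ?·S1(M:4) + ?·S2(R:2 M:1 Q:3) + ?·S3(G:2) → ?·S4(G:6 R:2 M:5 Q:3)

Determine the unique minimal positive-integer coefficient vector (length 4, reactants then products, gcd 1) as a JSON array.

G: 1·0+1·0+3·2 = 6 | 1·6 = 6
R: 1·0+1·2+3·0 = 2 | 1·2 = 2
M: 1·4+1·1+3·0 = 5 | 1·5 = 5
Q: 1·0+1·3+3·0 = 3 | 1·3 = 3
gcd(1,1,3,1) = 1

Coefficients: [1, 1, 3, 1]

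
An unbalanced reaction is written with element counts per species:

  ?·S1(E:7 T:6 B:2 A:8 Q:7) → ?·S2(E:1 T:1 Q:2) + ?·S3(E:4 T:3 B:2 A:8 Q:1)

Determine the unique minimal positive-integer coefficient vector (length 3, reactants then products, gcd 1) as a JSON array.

Coefficients: [1, 3, 1]

E: 1·7 = 7 | 3·1+1·4 = 7
T: 1·6 = 6 | 3·1+1·3 = 6
B: 1·2 = 2 | 3·0+1·2 = 2
A: 1·8 = 8 | 3·0+1·8 = 8
Q: 1·7 = 7 | 3·2+1·1 = 7
gcd(1,3,1) = 1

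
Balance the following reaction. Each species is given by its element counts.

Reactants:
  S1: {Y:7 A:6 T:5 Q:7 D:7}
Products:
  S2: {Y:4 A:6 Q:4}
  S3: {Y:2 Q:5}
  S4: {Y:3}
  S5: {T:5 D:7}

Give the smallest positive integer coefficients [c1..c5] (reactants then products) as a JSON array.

Coefficients: [5, 5, 3, 3, 5]

Y: 5·7 = 35 | 5·4+3·2+3·3+5·0 = 35
A: 5·6 = 30 | 5·6+3·0+3·0+5·0 = 30
T: 5·5 = 25 | 5·0+3·0+3·0+5·5 = 25
Q: 5·7 = 35 | 5·4+3·5+3·0+5·0 = 35
D: 5·7 = 35 | 5·0+3·0+3·0+5·7 = 35
gcd(5,5,3,3,5) = 1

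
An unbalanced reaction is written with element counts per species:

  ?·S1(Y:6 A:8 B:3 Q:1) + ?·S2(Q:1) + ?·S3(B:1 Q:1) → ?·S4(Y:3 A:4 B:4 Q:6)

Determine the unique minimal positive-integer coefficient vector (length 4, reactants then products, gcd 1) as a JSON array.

Coefficients: [1, 6, 5, 2]

Y: 1·6+6·0+5·0 = 6 | 2·3 = 6
A: 1·8+6·0+5·0 = 8 | 2·4 = 8
B: 1·3+6·0+5·1 = 8 | 2·4 = 8
Q: 1·1+6·1+5·1 = 12 | 2·6 = 12
gcd(1,6,5,2) = 1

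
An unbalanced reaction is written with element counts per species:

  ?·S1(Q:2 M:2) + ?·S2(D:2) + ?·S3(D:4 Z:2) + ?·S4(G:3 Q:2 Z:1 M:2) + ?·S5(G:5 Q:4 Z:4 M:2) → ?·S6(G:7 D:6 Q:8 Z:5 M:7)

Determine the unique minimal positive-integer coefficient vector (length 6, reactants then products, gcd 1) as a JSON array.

G: 6·0+6·0+3·0+6·3+2·5 = 28 | 4·7 = 28
D: 6·0+6·2+3·4+6·0+2·0 = 24 | 4·6 = 24
Q: 6·2+6·0+3·0+6·2+2·4 = 32 | 4·8 = 32
Z: 6·0+6·0+3·2+6·1+2·4 = 20 | 4·5 = 20
M: 6·2+6·0+3·0+6·2+2·2 = 28 | 4·7 = 28
gcd(6,6,3,6,2,4) = 1

Coefficients: [6, 6, 3, 6, 2, 4]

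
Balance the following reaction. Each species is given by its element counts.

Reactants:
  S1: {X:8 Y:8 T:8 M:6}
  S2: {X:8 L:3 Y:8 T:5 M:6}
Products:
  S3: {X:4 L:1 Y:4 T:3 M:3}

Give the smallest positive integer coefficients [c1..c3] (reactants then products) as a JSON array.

Coefficients: [1, 2, 6]

X: 1·8+2·8 = 24 | 6·4 = 24
L: 1·0+2·3 = 6 | 6·1 = 6
Y: 1·8+2·8 = 24 | 6·4 = 24
T: 1·8+2·5 = 18 | 6·3 = 18
M: 1·6+2·6 = 18 | 6·3 = 18
gcd(1,2,6) = 1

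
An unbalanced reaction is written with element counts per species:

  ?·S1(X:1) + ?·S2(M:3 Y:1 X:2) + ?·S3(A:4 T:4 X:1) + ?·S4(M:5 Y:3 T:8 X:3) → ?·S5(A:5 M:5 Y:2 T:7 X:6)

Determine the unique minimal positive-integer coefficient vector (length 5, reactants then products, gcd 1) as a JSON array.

A: 6·0+5·0+5·4+1·0 = 20 | 4·5 = 20
M: 6·0+5·3+5·0+1·5 = 20 | 4·5 = 20
Y: 6·0+5·1+5·0+1·3 = 8 | 4·2 = 8
T: 6·0+5·0+5·4+1·8 = 28 | 4·7 = 28
X: 6·1+5·2+5·1+1·3 = 24 | 4·6 = 24
gcd(6,5,5,1,4) = 1

Coefficients: [6, 5, 5, 1, 4]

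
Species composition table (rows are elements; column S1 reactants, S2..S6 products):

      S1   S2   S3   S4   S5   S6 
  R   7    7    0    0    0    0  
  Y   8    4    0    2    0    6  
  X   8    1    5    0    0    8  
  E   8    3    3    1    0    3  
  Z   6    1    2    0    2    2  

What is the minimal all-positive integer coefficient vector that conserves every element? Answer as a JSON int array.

Coefficients: [4, 4, 4, 5, 5, 1]

R: 4·7 = 28 | 4·7+4·0+5·0+5·0+1·0 = 28
Y: 4·8 = 32 | 4·4+4·0+5·2+5·0+1·6 = 32
X: 4·8 = 32 | 4·1+4·5+5·0+5·0+1·8 = 32
E: 4·8 = 32 | 4·3+4·3+5·1+5·0+1·3 = 32
Z: 4·6 = 24 | 4·1+4·2+5·0+5·2+1·2 = 24
gcd(4,4,4,5,5,1) = 1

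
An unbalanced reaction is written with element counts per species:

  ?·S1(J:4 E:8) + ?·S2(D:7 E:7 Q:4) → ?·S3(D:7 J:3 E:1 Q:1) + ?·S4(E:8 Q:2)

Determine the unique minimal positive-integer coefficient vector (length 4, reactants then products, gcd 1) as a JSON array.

Coefficients: [3, 4, 4, 6]

D: 3·0+4·7 = 28 | 4·7+6·0 = 28
J: 3·4+4·0 = 12 | 4·3+6·0 = 12
E: 3·8+4·7 = 52 | 4·1+6·8 = 52
Q: 3·0+4·4 = 16 | 4·1+6·2 = 16
gcd(3,4,4,6) = 1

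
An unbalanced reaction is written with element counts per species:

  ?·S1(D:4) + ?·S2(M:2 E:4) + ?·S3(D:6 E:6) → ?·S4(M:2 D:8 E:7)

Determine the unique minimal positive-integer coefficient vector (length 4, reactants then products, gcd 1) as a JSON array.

Coefficients: [5, 4, 2, 4]

M: 5·0+4·2+2·0 = 8 | 4·2 = 8
D: 5·4+4·0+2·6 = 32 | 4·8 = 32
E: 5·0+4·4+2·6 = 28 | 4·7 = 28
gcd(5,4,2,4) = 1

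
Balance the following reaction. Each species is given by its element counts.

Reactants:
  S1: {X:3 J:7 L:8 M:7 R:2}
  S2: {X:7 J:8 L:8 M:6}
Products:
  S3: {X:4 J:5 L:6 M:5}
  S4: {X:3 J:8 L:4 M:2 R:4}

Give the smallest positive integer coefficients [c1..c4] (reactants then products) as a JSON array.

X: 2·3+3·7 = 27 | 6·4+1·3 = 27
J: 2·7+3·8 = 38 | 6·5+1·8 = 38
L: 2·8+3·8 = 40 | 6·6+1·4 = 40
M: 2·7+3·6 = 32 | 6·5+1·2 = 32
R: 2·2+3·0 = 4 | 6·0+1·4 = 4
gcd(2,3,6,1) = 1

Coefficients: [2, 3, 6, 1]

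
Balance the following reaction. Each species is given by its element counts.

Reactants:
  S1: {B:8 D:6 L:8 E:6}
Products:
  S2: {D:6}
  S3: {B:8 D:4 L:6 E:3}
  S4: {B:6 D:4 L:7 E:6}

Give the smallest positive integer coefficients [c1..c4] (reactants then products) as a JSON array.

B: 5·8 = 40 | 1·0+2·8+4·6 = 40
D: 5·6 = 30 | 1·6+2·4+4·4 = 30
L: 5·8 = 40 | 1·0+2·6+4·7 = 40
E: 5·6 = 30 | 1·0+2·3+4·6 = 30
gcd(5,1,2,4) = 1

Coefficients: [5, 1, 2, 4]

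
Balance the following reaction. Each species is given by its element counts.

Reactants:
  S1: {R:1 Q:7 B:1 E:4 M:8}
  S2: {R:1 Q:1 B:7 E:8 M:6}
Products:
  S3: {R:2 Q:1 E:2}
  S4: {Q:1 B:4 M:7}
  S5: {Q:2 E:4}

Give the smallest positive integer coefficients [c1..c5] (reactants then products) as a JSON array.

Coefficients: [2, 2, 2, 4, 5]

R: 2·1+2·1 = 4 | 2·2+4·0+5·0 = 4
Q: 2·7+2·1 = 16 | 2·1+4·1+5·2 = 16
B: 2·1+2·7 = 16 | 2·0+4·4+5·0 = 16
E: 2·4+2·8 = 24 | 2·2+4·0+5·4 = 24
M: 2·8+2·6 = 28 | 2·0+4·7+5·0 = 28
gcd(2,2,2,4,5) = 1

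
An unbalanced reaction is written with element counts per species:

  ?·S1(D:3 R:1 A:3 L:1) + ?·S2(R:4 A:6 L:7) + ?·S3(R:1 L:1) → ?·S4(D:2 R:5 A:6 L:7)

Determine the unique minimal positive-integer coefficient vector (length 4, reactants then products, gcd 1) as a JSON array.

D: 2·3+2·0+5·0 = 6 | 3·2 = 6
R: 2·1+2·4+5·1 = 15 | 3·5 = 15
A: 2·3+2·6+5·0 = 18 | 3·6 = 18
L: 2·1+2·7+5·1 = 21 | 3·7 = 21
gcd(2,2,5,3) = 1

Coefficients: [2, 2, 5, 3]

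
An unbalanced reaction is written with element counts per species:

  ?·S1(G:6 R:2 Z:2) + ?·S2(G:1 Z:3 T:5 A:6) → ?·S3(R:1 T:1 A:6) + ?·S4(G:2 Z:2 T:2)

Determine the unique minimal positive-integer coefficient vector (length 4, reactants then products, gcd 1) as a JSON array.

G: 1·6+2·1 = 8 | 2·0+4·2 = 8
R: 1·2+2·0 = 2 | 2·1+4·0 = 2
Z: 1·2+2·3 = 8 | 2·0+4·2 = 8
T: 1·0+2·5 = 10 | 2·1+4·2 = 10
A: 1·0+2·6 = 12 | 2·6+4·0 = 12
gcd(1,2,2,4) = 1

Coefficients: [1, 2, 2, 4]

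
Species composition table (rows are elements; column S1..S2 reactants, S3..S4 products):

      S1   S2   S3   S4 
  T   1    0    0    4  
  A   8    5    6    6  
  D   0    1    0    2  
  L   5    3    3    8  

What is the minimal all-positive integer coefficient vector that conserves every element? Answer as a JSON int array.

T: 4·1+2·0 = 4 | 6·0+1·4 = 4
A: 4·8+2·5 = 42 | 6·6+1·6 = 42
D: 4·0+2·1 = 2 | 6·0+1·2 = 2
L: 4·5+2·3 = 26 | 6·3+1·8 = 26
gcd(4,2,6,1) = 1

Coefficients: [4, 2, 6, 1]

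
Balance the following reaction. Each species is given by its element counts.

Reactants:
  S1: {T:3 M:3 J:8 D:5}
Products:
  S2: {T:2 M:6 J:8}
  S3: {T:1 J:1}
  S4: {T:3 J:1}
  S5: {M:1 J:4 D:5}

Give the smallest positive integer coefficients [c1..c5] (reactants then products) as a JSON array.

Coefficients: [6, 2, 5, 3, 6]

T: 6·3 = 18 | 2·2+5·1+3·3+6·0 = 18
M: 6·3 = 18 | 2·6+5·0+3·0+6·1 = 18
J: 6·8 = 48 | 2·8+5·1+3·1+6·4 = 48
D: 6·5 = 30 | 2·0+5·0+3·0+6·5 = 30
gcd(6,2,5,3,6) = 1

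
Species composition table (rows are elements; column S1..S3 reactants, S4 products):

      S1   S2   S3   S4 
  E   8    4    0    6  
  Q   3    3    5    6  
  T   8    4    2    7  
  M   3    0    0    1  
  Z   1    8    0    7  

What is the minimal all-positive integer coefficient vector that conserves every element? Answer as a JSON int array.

Coefficients: [2, 5, 3, 6]

E: 2·8+5·4+3·0 = 36 | 6·6 = 36
Q: 2·3+5·3+3·5 = 36 | 6·6 = 36
T: 2·8+5·4+3·2 = 42 | 6·7 = 42
M: 2·3+5·0+3·0 = 6 | 6·1 = 6
Z: 2·1+5·8+3·0 = 42 | 6·7 = 42
gcd(2,5,3,6) = 1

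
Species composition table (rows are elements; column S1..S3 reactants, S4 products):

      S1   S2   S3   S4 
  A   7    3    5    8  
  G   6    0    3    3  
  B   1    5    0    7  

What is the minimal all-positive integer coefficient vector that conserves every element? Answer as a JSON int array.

Coefficients: [1, 4, 1, 3]

A: 1·7+4·3+1·5 = 24 | 3·8 = 24
G: 1·6+4·0+1·3 = 9 | 3·3 = 9
B: 1·1+4·5+1·0 = 21 | 3·7 = 21
gcd(1,4,1,3) = 1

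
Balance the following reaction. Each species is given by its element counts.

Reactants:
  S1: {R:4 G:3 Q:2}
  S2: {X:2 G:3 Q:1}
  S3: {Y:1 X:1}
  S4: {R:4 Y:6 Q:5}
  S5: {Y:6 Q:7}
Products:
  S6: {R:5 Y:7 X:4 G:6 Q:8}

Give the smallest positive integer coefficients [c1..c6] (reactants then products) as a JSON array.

Coefficients: [2, 6, 4, 3, 1, 4]

R: 2·4+6·0+4·0+3·4+1·0 = 20 | 4·5 = 20
Y: 2·0+6·0+4·1+3·6+1·6 = 28 | 4·7 = 28
X: 2·0+6·2+4·1+3·0+1·0 = 16 | 4·4 = 16
G: 2·3+6·3+4·0+3·0+1·0 = 24 | 4·6 = 24
Q: 2·2+6·1+4·0+3·5+1·7 = 32 | 4·8 = 32
gcd(2,6,4,3,1,4) = 1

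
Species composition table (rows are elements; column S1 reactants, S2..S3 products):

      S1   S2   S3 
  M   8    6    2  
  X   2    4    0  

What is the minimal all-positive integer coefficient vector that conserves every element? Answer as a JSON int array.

Coefficients: [2, 1, 5]

M: 2·8 = 16 | 1·6+5·2 = 16
X: 2·2 = 4 | 1·4+5·0 = 4
gcd(2,1,5) = 1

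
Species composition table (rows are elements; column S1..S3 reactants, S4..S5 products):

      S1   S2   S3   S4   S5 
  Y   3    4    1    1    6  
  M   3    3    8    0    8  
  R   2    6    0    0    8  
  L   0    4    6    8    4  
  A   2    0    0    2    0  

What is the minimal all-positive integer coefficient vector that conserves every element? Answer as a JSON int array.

Coefficients: [2, 6, 2, 2, 5]

Y: 2·3+6·4+2·1 = 32 | 2·1+5·6 = 32
M: 2·3+6·3+2·8 = 40 | 2·0+5·8 = 40
R: 2·2+6·6+2·0 = 40 | 2·0+5·8 = 40
L: 2·0+6·4+2·6 = 36 | 2·8+5·4 = 36
A: 2·2+6·0+2·0 = 4 | 2·2+5·0 = 4
gcd(2,6,2,2,5) = 1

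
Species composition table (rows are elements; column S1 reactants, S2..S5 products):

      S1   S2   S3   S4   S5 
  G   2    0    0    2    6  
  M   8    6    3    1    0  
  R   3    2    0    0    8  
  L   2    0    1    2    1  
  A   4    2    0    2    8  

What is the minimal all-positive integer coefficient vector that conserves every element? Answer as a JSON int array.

Coefficients: [6, 5, 5, 3, 1]

G: 6·2 = 12 | 5·0+5·0+3·2+1·6 = 12
M: 6·8 = 48 | 5·6+5·3+3·1+1·0 = 48
R: 6·3 = 18 | 5·2+5·0+3·0+1·8 = 18
L: 6·2 = 12 | 5·0+5·1+3·2+1·1 = 12
A: 6·4 = 24 | 5·2+5·0+3·2+1·8 = 24
gcd(6,5,5,3,1) = 1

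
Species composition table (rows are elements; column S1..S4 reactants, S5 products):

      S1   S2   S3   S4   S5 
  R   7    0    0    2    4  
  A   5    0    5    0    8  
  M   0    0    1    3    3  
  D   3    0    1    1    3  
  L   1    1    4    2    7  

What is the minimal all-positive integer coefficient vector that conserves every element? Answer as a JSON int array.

R: 2·7+3·0+6·0+3·2 = 20 | 5·4 = 20
A: 2·5+3·0+6·5+3·0 = 40 | 5·8 = 40
M: 2·0+3·0+6·1+3·3 = 15 | 5·3 = 15
D: 2·3+3·0+6·1+3·1 = 15 | 5·3 = 15
L: 2·1+3·1+6·4+3·2 = 35 | 5·7 = 35
gcd(2,3,6,3,5) = 1

Coefficients: [2, 3, 6, 3, 5]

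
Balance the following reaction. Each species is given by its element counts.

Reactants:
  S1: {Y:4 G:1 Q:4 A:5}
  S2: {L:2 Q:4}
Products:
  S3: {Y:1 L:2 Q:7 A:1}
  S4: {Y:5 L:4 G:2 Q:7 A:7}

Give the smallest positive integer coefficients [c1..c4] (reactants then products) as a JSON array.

Y: 2·4+5·0 = 8 | 3·1+1·5 = 8
L: 2·0+5·2 = 10 | 3·2+1·4 = 10
G: 2·1+5·0 = 2 | 3·0+1·2 = 2
Q: 2·4+5·4 = 28 | 3·7+1·7 = 28
A: 2·5+5·0 = 10 | 3·1+1·7 = 10
gcd(2,5,3,1) = 1

Coefficients: [2, 5, 3, 1]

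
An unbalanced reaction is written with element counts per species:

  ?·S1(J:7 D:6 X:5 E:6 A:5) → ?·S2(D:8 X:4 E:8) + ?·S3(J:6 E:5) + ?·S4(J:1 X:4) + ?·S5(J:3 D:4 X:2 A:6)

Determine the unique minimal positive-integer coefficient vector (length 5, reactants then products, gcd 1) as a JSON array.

J: 6·7 = 42 | 2·0+4·6+3·1+5·3 = 42
D: 6·6 = 36 | 2·8+4·0+3·0+5·4 = 36
X: 6·5 = 30 | 2·4+4·0+3·4+5·2 = 30
E: 6·6 = 36 | 2·8+4·5+3·0+5·0 = 36
A: 6·5 = 30 | 2·0+4·0+3·0+5·6 = 30
gcd(6,2,4,3,5) = 1

Coefficients: [6, 2, 4, 3, 5]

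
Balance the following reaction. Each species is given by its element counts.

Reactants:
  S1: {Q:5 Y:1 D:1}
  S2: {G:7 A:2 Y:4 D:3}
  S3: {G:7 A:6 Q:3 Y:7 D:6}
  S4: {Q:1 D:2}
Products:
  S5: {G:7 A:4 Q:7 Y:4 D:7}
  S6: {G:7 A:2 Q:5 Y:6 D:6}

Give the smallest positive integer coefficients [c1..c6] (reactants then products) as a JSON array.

Coefficients: [5, 5, 1, 6, 2, 4]

G: 5·0+5·7+1·7+6·0 = 42 | 2·7+4·7 = 42
A: 5·0+5·2+1·6+6·0 = 16 | 2·4+4·2 = 16
Q: 5·5+5·0+1·3+6·1 = 34 | 2·7+4·5 = 34
Y: 5·1+5·4+1·7+6·0 = 32 | 2·4+4·6 = 32
D: 5·1+5·3+1·6+6·2 = 38 | 2·7+4·6 = 38
gcd(5,5,1,6,2,4) = 1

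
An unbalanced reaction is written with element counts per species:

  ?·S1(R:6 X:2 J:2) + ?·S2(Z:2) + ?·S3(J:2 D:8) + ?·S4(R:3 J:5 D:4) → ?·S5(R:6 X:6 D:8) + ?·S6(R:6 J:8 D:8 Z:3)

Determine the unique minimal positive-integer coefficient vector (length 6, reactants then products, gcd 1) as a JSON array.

Coefficients: [3, 6, 3, 4, 1, 4]

R: 3·6+6·0+3·0+4·3 = 30 | 1·6+4·6 = 30
X: 3·2+6·0+3·0+4·0 = 6 | 1·6+4·0 = 6
J: 3·2+6·0+3·2+4·5 = 32 | 1·0+4·8 = 32
D: 3·0+6·0+3·8+4·4 = 40 | 1·8+4·8 = 40
Z: 3·0+6·2+3·0+4·0 = 12 | 1·0+4·3 = 12
gcd(3,6,3,4,1,4) = 1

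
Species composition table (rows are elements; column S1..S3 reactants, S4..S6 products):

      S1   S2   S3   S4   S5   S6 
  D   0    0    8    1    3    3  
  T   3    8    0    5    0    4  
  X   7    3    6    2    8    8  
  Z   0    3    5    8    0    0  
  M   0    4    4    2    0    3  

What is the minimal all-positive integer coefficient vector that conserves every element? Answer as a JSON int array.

Coefficients: [5, 3, 3, 3, 1, 6]

D: 5·0+3·0+3·8 = 24 | 3·1+1·3+6·3 = 24
T: 5·3+3·8+3·0 = 39 | 3·5+1·0+6·4 = 39
X: 5·7+3·3+3·6 = 62 | 3·2+1·8+6·8 = 62
Z: 5·0+3·3+3·5 = 24 | 3·8+1·0+6·0 = 24
M: 5·0+3·4+3·4 = 24 | 3·2+1·0+6·3 = 24
gcd(5,3,3,3,1,6) = 1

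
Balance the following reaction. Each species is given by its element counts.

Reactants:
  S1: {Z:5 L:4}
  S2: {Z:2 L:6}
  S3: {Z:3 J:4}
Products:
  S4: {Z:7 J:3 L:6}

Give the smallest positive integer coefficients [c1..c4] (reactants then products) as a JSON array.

Coefficients: [3, 2, 3, 4]

Z: 3·5+2·2+3·3 = 28 | 4·7 = 28
J: 3·0+2·0+3·4 = 12 | 4·3 = 12
L: 3·4+2·6+3·0 = 24 | 4·6 = 24
gcd(3,2,3,4) = 1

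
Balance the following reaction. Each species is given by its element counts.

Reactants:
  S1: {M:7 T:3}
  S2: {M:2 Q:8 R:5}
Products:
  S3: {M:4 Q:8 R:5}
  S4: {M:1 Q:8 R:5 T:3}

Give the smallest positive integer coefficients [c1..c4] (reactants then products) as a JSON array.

Coefficients: [1, 5, 4, 1]

M: 1·7+5·2 = 17 | 4·4+1·1 = 17
Q: 1·0+5·8 = 40 | 4·8+1·8 = 40
R: 1·0+5·5 = 25 | 4·5+1·5 = 25
T: 1·3+5·0 = 3 | 4·0+1·3 = 3
gcd(1,5,4,1) = 1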